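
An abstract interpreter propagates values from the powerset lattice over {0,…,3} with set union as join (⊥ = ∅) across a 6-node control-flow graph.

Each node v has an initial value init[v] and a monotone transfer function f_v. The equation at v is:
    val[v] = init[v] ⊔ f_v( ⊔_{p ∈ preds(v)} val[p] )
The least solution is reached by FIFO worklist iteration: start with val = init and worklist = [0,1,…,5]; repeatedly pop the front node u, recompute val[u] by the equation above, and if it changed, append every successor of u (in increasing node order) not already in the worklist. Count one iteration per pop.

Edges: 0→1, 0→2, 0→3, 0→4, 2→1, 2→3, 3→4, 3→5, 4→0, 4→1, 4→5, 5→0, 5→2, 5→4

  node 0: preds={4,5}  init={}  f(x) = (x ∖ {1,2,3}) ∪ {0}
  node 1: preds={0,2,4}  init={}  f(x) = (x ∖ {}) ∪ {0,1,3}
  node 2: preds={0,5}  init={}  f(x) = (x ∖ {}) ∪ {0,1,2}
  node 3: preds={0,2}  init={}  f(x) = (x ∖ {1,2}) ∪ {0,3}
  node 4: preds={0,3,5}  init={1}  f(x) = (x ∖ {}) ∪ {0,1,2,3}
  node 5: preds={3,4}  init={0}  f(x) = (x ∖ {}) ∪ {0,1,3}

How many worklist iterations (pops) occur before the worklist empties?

12

Iteration log — 12 steps:
  step 1. node 0  ⊔preds={0,1}  new={0}  old={}  +wl: 
  step 2. node 1  ⊔preds={0,1}  new={0,1,3}  old={}  +wl: 
  step 3. node 2  ⊔preds={0}  new={0,1,2}  old={}  +wl: 1
  step 4. node 3  ⊔preds={0,1,2}  new={0,3}  old={}  +wl: 
  step 5. node 4  ⊔preds={0,3}  new={0,1,2,3}  old={1}  +wl: 0
  step 6. node 5  ⊔preds={0,1,2,3}  new={0,1,2,3}  old={0}  +wl: 2,4
  step 7. node 1  ⊔preds={0,1,2,3}  new={0,1,2,3}  old={0,1,3}  +wl: 
  step 8. node 0  ⊔preds={0,1,2,3}  new={0}  stable
  step 9. node 2  ⊔preds={0,1,2,3}  new={0,1,2,3}  old={0,1,2}  +wl: 1,3
  step 10. node 4  ⊔preds={0,1,2,3}  new={0,1,2,3}  stable
  step 11. node 1  ⊔preds={0,1,2,3}  new={0,1,2,3}  stable
  step 12. node 3  ⊔preds={0,1,2,3}  new={0,3}  stable

Least fixpoint reached:
  node 0: {0}
  node 1: {0,1,2,3}
  node 2: {0,1,2,3}
  node 3: {0,3}
  node 4: {0,1,2,3}
  node 5: {0,1,2,3}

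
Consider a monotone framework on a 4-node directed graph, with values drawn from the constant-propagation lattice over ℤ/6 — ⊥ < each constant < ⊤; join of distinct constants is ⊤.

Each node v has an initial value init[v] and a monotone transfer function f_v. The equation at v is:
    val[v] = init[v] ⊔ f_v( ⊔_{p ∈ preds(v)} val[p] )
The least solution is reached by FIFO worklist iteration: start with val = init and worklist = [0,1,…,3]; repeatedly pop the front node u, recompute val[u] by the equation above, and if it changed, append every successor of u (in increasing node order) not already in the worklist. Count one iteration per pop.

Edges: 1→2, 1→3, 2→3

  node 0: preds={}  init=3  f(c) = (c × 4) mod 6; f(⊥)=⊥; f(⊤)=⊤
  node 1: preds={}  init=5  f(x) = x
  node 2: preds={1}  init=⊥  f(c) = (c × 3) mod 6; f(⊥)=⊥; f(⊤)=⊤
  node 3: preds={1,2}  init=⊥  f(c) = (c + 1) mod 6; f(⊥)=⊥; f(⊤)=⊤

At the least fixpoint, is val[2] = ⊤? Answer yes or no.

no

Worklist (4 pops):
  #1 pop 0: in=⊥ → 3 (no change)
  #2 pop 1: in=⊥ → 5 (no change)
  #3 pop 2: in=5 → 3 (was ⊥); enqueue []
  #4 pop 3: in=⊤ → ⊤ (was ⊥); enqueue []

Fixpoint:
  val[0] = 3
  val[1] = 5
  val[2] = 3
  val[3] = ⊤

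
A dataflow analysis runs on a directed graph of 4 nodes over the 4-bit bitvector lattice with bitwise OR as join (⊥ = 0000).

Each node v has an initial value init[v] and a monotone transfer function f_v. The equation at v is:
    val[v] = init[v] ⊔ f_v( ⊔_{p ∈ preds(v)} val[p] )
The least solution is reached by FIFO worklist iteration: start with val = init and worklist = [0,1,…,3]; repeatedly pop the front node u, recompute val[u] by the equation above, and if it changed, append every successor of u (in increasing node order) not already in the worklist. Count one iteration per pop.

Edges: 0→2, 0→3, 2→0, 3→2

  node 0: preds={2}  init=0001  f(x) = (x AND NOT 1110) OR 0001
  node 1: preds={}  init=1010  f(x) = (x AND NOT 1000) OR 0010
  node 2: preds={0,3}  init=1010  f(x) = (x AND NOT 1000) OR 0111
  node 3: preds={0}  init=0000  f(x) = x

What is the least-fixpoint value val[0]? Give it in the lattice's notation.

0001

Iteration log — 6 steps:
  step 1. node 0  ⊔preds=1010  new=0001  stable
  step 2. node 1  ⊔preds=0000  new=1010  stable
  step 3. node 2  ⊔preds=0001  new=1111  old=1010  +wl: 0
  step 4. node 3  ⊔preds=0001  new=0001  old=0000  +wl: 2
  step 5. node 0  ⊔preds=1111  new=0001  stable
  step 6. node 2  ⊔preds=0001  new=1111  stable

Least fixpoint reached:
  node 0: 0001
  node 1: 1010
  node 2: 1111
  node 3: 0001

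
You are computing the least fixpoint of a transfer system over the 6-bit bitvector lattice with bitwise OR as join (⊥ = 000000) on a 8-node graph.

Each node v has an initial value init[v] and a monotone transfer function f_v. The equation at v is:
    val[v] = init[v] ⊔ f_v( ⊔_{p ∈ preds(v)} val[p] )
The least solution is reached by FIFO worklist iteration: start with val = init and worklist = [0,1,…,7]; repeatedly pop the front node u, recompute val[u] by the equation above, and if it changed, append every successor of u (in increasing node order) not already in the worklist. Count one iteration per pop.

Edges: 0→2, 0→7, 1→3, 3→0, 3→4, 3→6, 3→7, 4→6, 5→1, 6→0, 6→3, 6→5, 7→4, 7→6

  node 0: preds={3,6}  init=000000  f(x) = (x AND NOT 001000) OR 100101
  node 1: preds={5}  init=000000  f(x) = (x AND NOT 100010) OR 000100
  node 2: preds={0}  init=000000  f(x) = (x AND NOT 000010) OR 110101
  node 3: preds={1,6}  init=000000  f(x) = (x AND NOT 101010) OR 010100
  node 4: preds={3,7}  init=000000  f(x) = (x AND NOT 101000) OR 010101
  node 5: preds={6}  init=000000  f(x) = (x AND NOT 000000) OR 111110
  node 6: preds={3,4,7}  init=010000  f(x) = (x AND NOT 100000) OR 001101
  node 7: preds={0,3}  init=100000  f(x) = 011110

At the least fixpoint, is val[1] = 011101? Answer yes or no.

Trace (20 dequeues):
  [1] u=0 | in 010000 | out 110101 | prev 000000 | push {}
  [2] u=1 | in 000000 | out 000100 | prev 000000 | push {}
  [3] u=2 | in 110101 | out 110101 | prev 000000 | push {}
  [4] u=3 | in 010100 | out 010100 | prev 000000 | push {0}
  [5] u=4 | in 110100 | out 010101 | prev 000000 | push {}
  [6] u=5 | in 010000 | out 111110 | prev 000000 | push {1}
  [7] u=6 | in 110101 | out 011101 | prev 010000 | push {3,5}
  [8] u=7 | in 110101 | out 111110 | prev 100000 | push {4,6}
  [9] u=0 | in 011101 | out 110101 | ==
  [10] u=1 | in 111110 | out 011100 | prev 000100 | push {}
  [11] u=3 | in 011101 | out 010101 | prev 010100 | push {0,7}
  [12] u=5 | in 011101 | out 111111 | prev 111110 | push {1}
  [13] u=4 | in 111111 | out 010111 | prev 010101 | push {}
  [14] u=6 | in 111111 | out 011111 | prev 011101 | push {3,5}
  [15] u=0 | in 011111 | out 110111 | prev 110101 | push {2}
  [16] u=7 | in 110111 | out 111110 | ==
  [17] u=1 | in 111111 | out 011101 | prev 011100 | push {}
  [18] u=3 | in 011111 | out 010101 | ==
  [19] u=5 | in 011111 | out 111111 | ==
  [20] u=2 | in 110111 | out 110101 | ==

Converged values:
  [0] 110111
  [1] 011101
  [2] 110101
  [3] 010101
  [4] 010111
  [5] 111111
  [6] 011111
  [7] 111110

yes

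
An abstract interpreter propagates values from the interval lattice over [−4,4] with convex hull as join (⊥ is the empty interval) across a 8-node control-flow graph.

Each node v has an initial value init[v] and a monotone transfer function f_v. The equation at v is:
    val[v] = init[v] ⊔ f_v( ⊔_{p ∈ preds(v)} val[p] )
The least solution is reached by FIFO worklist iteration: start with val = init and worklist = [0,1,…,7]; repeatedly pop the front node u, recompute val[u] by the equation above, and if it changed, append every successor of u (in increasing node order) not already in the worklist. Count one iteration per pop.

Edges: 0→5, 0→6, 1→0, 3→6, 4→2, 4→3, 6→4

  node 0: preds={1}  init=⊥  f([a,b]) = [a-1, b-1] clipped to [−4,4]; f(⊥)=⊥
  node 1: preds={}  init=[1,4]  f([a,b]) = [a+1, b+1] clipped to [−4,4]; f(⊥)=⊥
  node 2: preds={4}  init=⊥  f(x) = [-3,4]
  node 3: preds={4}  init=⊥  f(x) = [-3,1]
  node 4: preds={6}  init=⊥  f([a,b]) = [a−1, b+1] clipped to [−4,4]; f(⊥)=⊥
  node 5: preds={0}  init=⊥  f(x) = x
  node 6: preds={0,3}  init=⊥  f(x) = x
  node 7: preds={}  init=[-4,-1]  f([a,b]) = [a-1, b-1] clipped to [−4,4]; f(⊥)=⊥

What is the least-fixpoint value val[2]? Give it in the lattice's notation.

Worklist (11 pops):
  #1 pop 0: in=[1,4] → [0,3] (was ⊥); enqueue []
  #2 pop 1: in=⊥ → [1,4] (no change)
  #3 pop 2: in=⊥ → [-3,4] (was ⊥); enqueue []
  #4 pop 3: in=⊥ → [-3,1] (was ⊥); enqueue []
  #5 pop 4: in=⊥ → ⊥ (no change)
  #6 pop 5: in=[0,3] → [0,3] (was ⊥); enqueue []
  #7 pop 6: in=[-3,3] → [-3,3] (was ⊥); enqueue [4]
  #8 pop 7: in=⊥ → [-4,-1] (no change)
  #9 pop 4: in=[-3,3] → [-4,4] (was ⊥); enqueue [2,3]
  #10 pop 2: in=[-4,4] → [-3,4] (no change)
  #11 pop 3: in=[-4,4] → [-3,1] (no change)

Fixpoint:
  val[0] = [0,3]
  val[1] = [1,4]
  val[2] = [-3,4]
  val[3] = [-3,1]
  val[4] = [-4,4]
  val[5] = [0,3]
  val[6] = [-3,3]
  val[7] = [-4,-1]

[-3,4]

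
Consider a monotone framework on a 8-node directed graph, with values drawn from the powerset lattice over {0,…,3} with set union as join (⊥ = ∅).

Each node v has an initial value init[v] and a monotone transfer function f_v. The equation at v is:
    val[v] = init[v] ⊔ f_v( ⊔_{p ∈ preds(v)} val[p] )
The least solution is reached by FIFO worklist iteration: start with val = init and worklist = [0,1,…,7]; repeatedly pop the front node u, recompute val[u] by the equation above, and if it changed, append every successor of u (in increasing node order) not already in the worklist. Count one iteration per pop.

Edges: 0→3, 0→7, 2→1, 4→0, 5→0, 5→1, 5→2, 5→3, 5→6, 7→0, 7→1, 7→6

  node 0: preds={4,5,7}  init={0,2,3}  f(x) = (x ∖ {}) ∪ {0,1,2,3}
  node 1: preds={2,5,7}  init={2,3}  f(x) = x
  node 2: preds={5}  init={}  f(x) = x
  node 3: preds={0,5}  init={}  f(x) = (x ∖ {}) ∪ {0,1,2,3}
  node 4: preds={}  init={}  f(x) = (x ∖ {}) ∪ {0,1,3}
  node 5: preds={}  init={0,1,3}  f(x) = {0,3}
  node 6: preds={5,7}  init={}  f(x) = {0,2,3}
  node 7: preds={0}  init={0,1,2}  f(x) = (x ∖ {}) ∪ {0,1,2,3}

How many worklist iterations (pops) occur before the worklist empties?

Iteration log — 11 steps:
  step 1. node 0  ⊔preds={0,1,2,3}  new={0,1,2,3}  old={0,2,3}  +wl: 
  step 2. node 1  ⊔preds={0,1,2,3}  new={0,1,2,3}  old={2,3}  +wl: 
  step 3. node 2  ⊔preds={0,1,3}  new={0,1,3}  old={}  +wl: 1
  step 4. node 3  ⊔preds={0,1,2,3}  new={0,1,2,3}  old={}  +wl: 
  step 5. node 4  ⊔preds={}  new={0,1,3}  old={}  +wl: 0
  step 6. node 5  ⊔preds={}  new={0,1,3}  stable
  step 7. node 6  ⊔preds={0,1,2,3}  new={0,2,3}  old={}  +wl: 
  step 8. node 7  ⊔preds={0,1,2,3}  new={0,1,2,3}  old={0,1,2}  +wl: 6
  step 9. node 1  ⊔preds={0,1,2,3}  new={0,1,2,3}  stable
  step 10. node 0  ⊔preds={0,1,2,3}  new={0,1,2,3}  stable
  step 11. node 6  ⊔preds={0,1,2,3}  new={0,2,3}  stable

Least fixpoint reached:
  node 0: {0,1,2,3}
  node 1: {0,1,2,3}
  node 2: {0,1,3}
  node 3: {0,1,2,3}
  node 4: {0,1,3}
  node 5: {0,1,3}
  node 6: {0,2,3}
  node 7: {0,1,2,3}

11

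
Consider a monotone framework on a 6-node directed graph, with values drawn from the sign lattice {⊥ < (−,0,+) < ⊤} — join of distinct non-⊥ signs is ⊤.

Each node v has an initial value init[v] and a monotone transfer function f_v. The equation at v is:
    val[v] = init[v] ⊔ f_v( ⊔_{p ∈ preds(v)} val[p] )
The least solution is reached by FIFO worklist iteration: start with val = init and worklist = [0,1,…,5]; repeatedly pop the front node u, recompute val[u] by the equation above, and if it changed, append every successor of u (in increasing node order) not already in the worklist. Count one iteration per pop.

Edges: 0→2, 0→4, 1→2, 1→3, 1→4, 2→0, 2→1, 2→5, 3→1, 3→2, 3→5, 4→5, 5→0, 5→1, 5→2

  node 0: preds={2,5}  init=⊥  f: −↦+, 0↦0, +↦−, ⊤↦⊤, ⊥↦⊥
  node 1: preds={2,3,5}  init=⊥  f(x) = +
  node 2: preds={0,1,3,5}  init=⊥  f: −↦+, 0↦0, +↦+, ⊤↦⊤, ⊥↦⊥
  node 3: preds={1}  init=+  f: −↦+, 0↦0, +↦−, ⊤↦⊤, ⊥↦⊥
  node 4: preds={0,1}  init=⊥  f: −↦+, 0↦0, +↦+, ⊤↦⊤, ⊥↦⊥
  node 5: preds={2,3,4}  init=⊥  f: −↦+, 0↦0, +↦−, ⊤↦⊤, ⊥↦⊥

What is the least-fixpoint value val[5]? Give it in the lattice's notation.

Worklist (13 pops):
  #1 pop 0: in=⊥ → ⊥ (no change)
  #2 pop 1: in=+ → + (was ⊥); enqueue []
  #3 pop 2: in=+ → + (was ⊥); enqueue [0,1]
  #4 pop 3: in=+ → ⊤ (was +); enqueue [2]
  #5 pop 4: in=+ → + (was ⊥); enqueue []
  #6 pop 5: in=⊤ → ⊤ (was ⊥); enqueue []
  #7 pop 0: in=⊤ → ⊤ (was ⊥); enqueue [4]
  #8 pop 1: in=⊤ → + (no change)
  #9 pop 2: in=⊤ → ⊤ (was +); enqueue [0,1,5]
  #10 pop 4: in=⊤ → ⊤ (was +); enqueue []
  #11 pop 0: in=⊤ → ⊤ (no change)
  #12 pop 1: in=⊤ → + (no change)
  #13 pop 5: in=⊤ → ⊤ (no change)

Fixpoint:
  val[0] = ⊤
  val[1] = +
  val[2] = ⊤
  val[3] = ⊤
  val[4] = ⊤
  val[5] = ⊤

⊤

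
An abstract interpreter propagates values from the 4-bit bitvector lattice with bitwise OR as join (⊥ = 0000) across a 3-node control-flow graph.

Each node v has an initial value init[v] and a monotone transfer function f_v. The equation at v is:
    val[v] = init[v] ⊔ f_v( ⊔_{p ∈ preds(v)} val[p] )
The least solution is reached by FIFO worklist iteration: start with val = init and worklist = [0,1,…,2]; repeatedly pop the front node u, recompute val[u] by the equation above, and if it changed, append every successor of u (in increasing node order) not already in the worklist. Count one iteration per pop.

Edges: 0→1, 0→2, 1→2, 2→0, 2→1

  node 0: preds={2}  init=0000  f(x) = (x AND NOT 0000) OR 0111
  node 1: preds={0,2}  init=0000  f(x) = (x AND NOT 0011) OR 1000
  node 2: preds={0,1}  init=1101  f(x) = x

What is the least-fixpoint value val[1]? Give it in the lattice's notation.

1100

Worklist (5 pops):
  #1 pop 0: in=1101 → 1111 (was 0000); enqueue []
  #2 pop 1: in=1111 → 1100 (was 0000); enqueue []
  #3 pop 2: in=1111 → 1111 (was 1101); enqueue [0,1]
  #4 pop 0: in=1111 → 1111 (no change)
  #5 pop 1: in=1111 → 1100 (no change)

Fixpoint:
  val[0] = 1111
  val[1] = 1100
  val[2] = 1111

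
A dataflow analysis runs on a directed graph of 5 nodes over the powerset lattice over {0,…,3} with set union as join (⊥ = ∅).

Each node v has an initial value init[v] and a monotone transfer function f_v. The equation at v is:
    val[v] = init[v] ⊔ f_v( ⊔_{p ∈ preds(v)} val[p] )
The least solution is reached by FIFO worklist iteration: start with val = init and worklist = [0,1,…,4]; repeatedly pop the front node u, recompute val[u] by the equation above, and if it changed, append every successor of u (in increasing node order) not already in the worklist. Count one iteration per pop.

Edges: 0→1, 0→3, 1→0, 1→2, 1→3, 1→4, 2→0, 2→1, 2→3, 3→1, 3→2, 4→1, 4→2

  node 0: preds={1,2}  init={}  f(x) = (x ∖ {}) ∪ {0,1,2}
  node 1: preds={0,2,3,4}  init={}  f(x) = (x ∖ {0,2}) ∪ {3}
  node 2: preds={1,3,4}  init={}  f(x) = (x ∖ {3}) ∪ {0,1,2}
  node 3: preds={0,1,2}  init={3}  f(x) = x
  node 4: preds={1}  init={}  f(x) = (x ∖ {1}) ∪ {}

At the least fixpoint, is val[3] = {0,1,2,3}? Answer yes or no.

yes

Iteration log — 9 steps:
  step 1. node 0  ⊔preds={}  new={0,1,2}  old={}  +wl: 
  step 2. node 1  ⊔preds={0,1,2,3}  new={1,3}  old={}  +wl: 0
  step 3. node 2  ⊔preds={1,3}  new={0,1,2}  old={}  +wl: 1
  step 4. node 3  ⊔preds={0,1,2,3}  new={0,1,2,3}  old={3}  +wl: 2
  step 5. node 4  ⊔preds={1,3}  new={3}  old={}  +wl: 
  step 6. node 0  ⊔preds={0,1,2,3}  new={0,1,2,3}  old={0,1,2}  +wl: 3
  step 7. node 1  ⊔preds={0,1,2,3}  new={1,3}  stable
  step 8. node 2  ⊔preds={0,1,2,3}  new={0,1,2}  stable
  step 9. node 3  ⊔preds={0,1,2,3}  new={0,1,2,3}  stable

Least fixpoint reached:
  node 0: {0,1,2,3}
  node 1: {1,3}
  node 2: {0,1,2}
  node 3: {0,1,2,3}
  node 4: {3}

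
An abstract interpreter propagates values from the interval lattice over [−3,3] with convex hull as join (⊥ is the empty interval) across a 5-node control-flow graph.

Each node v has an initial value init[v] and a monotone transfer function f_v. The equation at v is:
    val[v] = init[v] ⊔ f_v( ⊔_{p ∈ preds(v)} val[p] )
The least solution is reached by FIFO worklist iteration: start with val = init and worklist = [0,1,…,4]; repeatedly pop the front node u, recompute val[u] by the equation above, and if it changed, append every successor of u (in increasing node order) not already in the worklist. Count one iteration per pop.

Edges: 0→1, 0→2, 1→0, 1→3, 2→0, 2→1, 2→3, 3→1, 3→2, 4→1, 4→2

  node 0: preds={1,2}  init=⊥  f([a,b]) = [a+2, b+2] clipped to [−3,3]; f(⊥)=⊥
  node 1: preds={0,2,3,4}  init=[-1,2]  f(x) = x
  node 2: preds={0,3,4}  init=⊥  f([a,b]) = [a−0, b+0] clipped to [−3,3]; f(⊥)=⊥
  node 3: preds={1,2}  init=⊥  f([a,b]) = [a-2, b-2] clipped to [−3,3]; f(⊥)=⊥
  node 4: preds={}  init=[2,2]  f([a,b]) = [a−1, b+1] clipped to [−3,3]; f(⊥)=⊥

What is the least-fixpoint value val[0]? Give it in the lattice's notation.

[-1,3]

Iteration log — 12 steps:
  step 1. node 0  ⊔preds=[-1,2]  new=[1,3]  old=⊥  +wl: 
  step 2. node 1  ⊔preds=[1,3]  new=[-1,3]  old=[-1,2]  +wl: 0
  step 3. node 2  ⊔preds=[1,3]  new=[1,3]  old=⊥  +wl: 1
  step 4. node 3  ⊔preds=[-1,3]  new=[-3,1]  old=⊥  +wl: 2
  step 5. node 4  ⊔preds=⊥  new=[2,2]  stable
  step 6. node 0  ⊔preds=[-1,3]  new=[1,3]  stable
  step 7. node 1  ⊔preds=[-3,3]  new=[-3,3]  old=[-1,3]  +wl: 0,3
  step 8. node 2  ⊔preds=[-3,3]  new=[-3,3]  old=[1,3]  +wl: 1
  step 9. node 0  ⊔preds=[-3,3]  new=[-1,3]  old=[1,3]  +wl: 2
  step 10. node 3  ⊔preds=[-3,3]  new=[-3,1]  stable
  step 11. node 1  ⊔preds=[-3,3]  new=[-3,3]  stable
  step 12. node 2  ⊔preds=[-3,3]  new=[-3,3]  stable

Least fixpoint reached:
  node 0: [-1,3]
  node 1: [-3,3]
  node 2: [-3,3]
  node 3: [-3,1]
  node 4: [2,2]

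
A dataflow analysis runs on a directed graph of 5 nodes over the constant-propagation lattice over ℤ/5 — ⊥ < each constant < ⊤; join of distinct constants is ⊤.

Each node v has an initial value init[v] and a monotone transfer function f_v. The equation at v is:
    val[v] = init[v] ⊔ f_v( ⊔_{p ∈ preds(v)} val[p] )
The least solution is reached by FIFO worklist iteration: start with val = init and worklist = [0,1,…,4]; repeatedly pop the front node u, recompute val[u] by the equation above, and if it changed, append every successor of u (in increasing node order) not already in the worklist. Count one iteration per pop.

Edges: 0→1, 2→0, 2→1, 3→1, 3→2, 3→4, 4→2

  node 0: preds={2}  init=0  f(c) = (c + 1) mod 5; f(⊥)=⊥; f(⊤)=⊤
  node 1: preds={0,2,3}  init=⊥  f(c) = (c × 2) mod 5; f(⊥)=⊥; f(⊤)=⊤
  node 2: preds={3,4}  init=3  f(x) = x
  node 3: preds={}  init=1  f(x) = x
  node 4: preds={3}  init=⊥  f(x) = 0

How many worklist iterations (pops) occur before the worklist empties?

Worklist (8 pops):
  #1 pop 0: in=3 → ⊤ (was 0); enqueue []
  #2 pop 1: in=⊤ → ⊤ (was ⊥); enqueue []
  #3 pop 2: in=1 → ⊤ (was 3); enqueue [0,1]
  #4 pop 3: in=⊥ → 1 (no change)
  #5 pop 4: in=1 → 0 (was ⊥); enqueue [2]
  #6 pop 0: in=⊤ → ⊤ (no change)
  #7 pop 1: in=⊤ → ⊤ (no change)
  #8 pop 2: in=⊤ → ⊤ (no change)

Fixpoint:
  val[0] = ⊤
  val[1] = ⊤
  val[2] = ⊤
  val[3] = 1
  val[4] = 0

8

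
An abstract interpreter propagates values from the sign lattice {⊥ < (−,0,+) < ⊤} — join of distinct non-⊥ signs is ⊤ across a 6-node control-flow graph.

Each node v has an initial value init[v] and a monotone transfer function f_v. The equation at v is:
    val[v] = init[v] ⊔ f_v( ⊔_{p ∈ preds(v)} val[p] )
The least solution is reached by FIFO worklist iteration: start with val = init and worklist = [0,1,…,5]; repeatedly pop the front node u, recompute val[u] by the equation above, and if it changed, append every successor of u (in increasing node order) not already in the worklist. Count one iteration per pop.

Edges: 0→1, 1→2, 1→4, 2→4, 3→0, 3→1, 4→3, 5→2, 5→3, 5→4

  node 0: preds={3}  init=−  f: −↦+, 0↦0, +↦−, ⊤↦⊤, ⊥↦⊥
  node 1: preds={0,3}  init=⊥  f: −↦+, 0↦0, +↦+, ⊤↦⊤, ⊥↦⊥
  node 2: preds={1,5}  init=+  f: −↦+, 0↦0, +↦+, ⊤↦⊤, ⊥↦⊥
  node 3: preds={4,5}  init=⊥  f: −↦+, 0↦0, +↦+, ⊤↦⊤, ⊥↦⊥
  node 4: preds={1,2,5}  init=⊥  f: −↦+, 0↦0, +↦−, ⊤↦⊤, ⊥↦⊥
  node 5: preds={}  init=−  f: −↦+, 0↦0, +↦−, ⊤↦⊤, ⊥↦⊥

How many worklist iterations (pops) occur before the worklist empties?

13

Iteration log — 13 steps:
  step 1. node 0  ⊔preds=⊥  new=−  stable
  step 2. node 1  ⊔preds=−  new=+  old=⊥  +wl: 
  step 3. node 2  ⊔preds=⊤  new=⊤  old=+  +wl: 
  step 4. node 3  ⊔preds=−  new=+  old=⊥  +wl: 0,1
  step 5. node 4  ⊔preds=⊤  new=⊤  old=⊥  +wl: 3
  step 6. node 5  ⊔preds=⊥  new=−  stable
  step 7. node 0  ⊔preds=+  new=−  stable
  step 8. node 1  ⊔preds=⊤  new=⊤  old=+  +wl: 2,4
  step 9. node 3  ⊔preds=⊤  new=⊤  old=+  +wl: 0,1
  step 10. node 2  ⊔preds=⊤  new=⊤  stable
  step 11. node 4  ⊔preds=⊤  new=⊤  stable
  step 12. node 0  ⊔preds=⊤  new=⊤  old=−  +wl: 
  step 13. node 1  ⊔preds=⊤  new=⊤  stable

Least fixpoint reached:
  node 0: ⊤
  node 1: ⊤
  node 2: ⊤
  node 3: ⊤
  node 4: ⊤
  node 5: −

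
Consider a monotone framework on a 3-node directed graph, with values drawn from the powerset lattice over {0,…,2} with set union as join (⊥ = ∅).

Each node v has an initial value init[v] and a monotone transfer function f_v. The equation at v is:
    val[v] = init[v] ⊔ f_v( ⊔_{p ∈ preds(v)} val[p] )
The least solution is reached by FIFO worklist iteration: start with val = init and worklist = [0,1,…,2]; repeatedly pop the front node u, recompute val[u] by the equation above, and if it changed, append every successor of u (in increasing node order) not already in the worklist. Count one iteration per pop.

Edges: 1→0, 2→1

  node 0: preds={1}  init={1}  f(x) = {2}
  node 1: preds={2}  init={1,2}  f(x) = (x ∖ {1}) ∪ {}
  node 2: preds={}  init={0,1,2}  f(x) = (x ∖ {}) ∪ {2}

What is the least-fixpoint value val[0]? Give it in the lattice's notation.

Trace (4 dequeues):
  [1] u=0 | in {1,2} | out {1,2} | prev {1} | push {}
  [2] u=1 | in {0,1,2} | out {0,1,2} | prev {1,2} | push {0}
  [3] u=2 | in {} | out {0,1,2} | ==
  [4] u=0 | in {0,1,2} | out {1,2} | ==

Converged values:
  [0] {1,2}
  [1] {0,1,2}
  [2] {0,1,2}

{1,2}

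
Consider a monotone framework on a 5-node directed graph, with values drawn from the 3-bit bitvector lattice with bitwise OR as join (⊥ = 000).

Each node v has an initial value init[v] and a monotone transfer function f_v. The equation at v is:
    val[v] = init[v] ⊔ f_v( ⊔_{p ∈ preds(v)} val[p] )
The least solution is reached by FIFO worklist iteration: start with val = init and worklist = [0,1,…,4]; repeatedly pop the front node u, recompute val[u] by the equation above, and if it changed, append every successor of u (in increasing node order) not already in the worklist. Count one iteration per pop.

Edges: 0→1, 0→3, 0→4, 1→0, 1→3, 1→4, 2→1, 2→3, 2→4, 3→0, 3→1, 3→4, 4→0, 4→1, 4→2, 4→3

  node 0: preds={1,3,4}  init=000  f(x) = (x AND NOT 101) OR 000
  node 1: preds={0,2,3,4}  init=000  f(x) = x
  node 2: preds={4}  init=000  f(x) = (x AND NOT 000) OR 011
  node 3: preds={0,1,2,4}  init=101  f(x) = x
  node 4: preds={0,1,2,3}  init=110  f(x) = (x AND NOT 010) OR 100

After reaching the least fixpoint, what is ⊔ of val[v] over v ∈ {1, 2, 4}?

111

Iteration log — 9 steps:
  step 1. node 0  ⊔preds=111  new=010  old=000  +wl: 
  step 2. node 1  ⊔preds=111  new=111  old=000  +wl: 0
  step 3. node 2  ⊔preds=110  new=111  old=000  +wl: 1
  step 4. node 3  ⊔preds=111  new=111  old=101  +wl: 
  step 5. node 4  ⊔preds=111  new=111  old=110  +wl: 2,3
  step 6. node 0  ⊔preds=111  new=010  stable
  step 7. node 1  ⊔preds=111  new=111  stable
  step 8. node 2  ⊔preds=111  new=111  stable
  step 9. node 3  ⊔preds=111  new=111  stable

Least fixpoint reached:
  node 0: 010
  node 1: 111
  node 2: 111
  node 3: 111
  node 4: 111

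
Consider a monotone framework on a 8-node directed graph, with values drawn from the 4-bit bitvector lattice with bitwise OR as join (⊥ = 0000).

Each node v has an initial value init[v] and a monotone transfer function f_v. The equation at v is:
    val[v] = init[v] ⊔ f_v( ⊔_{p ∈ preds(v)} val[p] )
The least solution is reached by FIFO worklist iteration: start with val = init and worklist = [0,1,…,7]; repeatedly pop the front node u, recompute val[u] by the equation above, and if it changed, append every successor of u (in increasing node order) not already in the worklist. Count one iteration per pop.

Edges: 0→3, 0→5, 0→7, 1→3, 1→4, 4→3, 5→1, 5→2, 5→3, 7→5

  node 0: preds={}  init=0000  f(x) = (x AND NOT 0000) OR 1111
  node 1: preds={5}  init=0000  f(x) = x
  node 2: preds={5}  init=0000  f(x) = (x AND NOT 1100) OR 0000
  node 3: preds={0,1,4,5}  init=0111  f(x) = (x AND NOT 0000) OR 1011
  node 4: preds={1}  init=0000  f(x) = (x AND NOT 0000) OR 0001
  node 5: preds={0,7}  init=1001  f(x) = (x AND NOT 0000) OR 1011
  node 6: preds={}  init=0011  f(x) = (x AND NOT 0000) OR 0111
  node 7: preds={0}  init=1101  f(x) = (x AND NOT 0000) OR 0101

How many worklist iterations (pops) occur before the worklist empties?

15

Worklist (15 pops):
  #1 pop 0: in=0000 → 1111 (was 0000); enqueue []
  #2 pop 1: in=1001 → 1001 (was 0000); enqueue []
  #3 pop 2: in=1001 → 0001 (was 0000); enqueue []
  #4 pop 3: in=1111 → 1111 (was 0111); enqueue []
  #5 pop 4: in=1001 → 1001 (was 0000); enqueue [3]
  #6 pop 5: in=1111 → 1111 (was 1001); enqueue [1,2]
  #7 pop 6: in=0000 → 0111 (was 0011); enqueue []
  #8 pop 7: in=1111 → 1111 (was 1101); enqueue [5]
  #9 pop 3: in=1111 → 1111 (no change)
  #10 pop 1: in=1111 → 1111 (was 1001); enqueue [3,4]
  #11 pop 2: in=1111 → 0011 (was 0001); enqueue []
  #12 pop 5: in=1111 → 1111 (no change)
  #13 pop 3: in=1111 → 1111 (no change)
  #14 pop 4: in=1111 → 1111 (was 1001); enqueue [3]
  #15 pop 3: in=1111 → 1111 (no change)

Fixpoint:
  val[0] = 1111
  val[1] = 1111
  val[2] = 0011
  val[3] = 1111
  val[4] = 1111
  val[5] = 1111
  val[6] = 0111
  val[7] = 1111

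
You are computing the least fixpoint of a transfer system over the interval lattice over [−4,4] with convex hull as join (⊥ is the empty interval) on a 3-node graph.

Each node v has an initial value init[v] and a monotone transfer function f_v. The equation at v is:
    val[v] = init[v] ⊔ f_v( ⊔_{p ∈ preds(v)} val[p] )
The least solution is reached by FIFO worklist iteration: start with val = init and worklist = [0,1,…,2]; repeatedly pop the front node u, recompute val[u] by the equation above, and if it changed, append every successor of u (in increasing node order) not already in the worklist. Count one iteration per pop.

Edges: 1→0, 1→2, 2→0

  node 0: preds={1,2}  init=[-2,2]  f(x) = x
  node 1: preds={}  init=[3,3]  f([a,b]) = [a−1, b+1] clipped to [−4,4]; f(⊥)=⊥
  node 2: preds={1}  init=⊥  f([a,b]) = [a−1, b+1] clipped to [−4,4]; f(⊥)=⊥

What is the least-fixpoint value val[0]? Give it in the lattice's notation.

[-2,4]

Worklist (4 pops):
  #1 pop 0: in=[3,3] → [-2,3] (was [-2,2]); enqueue []
  #2 pop 1: in=⊥ → [3,3] (no change)
  #3 pop 2: in=[3,3] → [2,4] (was ⊥); enqueue [0]
  #4 pop 0: in=[2,4] → [-2,4] (was [-2,3]); enqueue []

Fixpoint:
  val[0] = [-2,4]
  val[1] = [3,3]
  val[2] = [2,4]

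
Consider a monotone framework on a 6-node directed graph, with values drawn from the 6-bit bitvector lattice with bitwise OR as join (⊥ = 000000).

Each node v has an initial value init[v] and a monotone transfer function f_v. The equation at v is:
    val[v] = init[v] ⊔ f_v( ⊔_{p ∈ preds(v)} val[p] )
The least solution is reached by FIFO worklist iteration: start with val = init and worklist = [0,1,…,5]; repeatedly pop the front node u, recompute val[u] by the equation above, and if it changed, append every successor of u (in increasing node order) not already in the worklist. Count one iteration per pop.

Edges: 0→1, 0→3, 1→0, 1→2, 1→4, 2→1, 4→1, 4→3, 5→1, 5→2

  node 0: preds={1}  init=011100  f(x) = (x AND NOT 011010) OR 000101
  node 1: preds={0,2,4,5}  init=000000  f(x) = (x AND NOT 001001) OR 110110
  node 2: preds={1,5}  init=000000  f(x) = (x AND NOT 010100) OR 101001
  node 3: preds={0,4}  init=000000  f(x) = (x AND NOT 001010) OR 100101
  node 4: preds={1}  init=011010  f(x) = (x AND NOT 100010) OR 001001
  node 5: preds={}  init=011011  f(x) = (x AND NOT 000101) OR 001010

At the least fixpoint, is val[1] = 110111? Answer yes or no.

no

Iteration log — 9 steps:
  step 1. node 0  ⊔preds=000000  new=011101  old=011100  +wl: 
  step 2. node 1  ⊔preds=011111  new=110110  old=000000  +wl: 0
  step 3. node 2  ⊔preds=111111  new=101011  old=000000  +wl: 1
  step 4. node 3  ⊔preds=011111  new=110101  old=000000  +wl: 
  step 5. node 4  ⊔preds=110110  new=011111  old=011010  +wl: 3
  step 6. node 5  ⊔preds=000000  new=011011  stable
  step 7. node 0  ⊔preds=110110  new=111101  old=011101  +wl: 
  step 8. node 1  ⊔preds=111111  new=110110  stable
  step 9. node 3  ⊔preds=111111  new=110101  stable

Least fixpoint reached:
  node 0: 111101
  node 1: 110110
  node 2: 101011
  node 3: 110101
  node 4: 011111
  node 5: 011011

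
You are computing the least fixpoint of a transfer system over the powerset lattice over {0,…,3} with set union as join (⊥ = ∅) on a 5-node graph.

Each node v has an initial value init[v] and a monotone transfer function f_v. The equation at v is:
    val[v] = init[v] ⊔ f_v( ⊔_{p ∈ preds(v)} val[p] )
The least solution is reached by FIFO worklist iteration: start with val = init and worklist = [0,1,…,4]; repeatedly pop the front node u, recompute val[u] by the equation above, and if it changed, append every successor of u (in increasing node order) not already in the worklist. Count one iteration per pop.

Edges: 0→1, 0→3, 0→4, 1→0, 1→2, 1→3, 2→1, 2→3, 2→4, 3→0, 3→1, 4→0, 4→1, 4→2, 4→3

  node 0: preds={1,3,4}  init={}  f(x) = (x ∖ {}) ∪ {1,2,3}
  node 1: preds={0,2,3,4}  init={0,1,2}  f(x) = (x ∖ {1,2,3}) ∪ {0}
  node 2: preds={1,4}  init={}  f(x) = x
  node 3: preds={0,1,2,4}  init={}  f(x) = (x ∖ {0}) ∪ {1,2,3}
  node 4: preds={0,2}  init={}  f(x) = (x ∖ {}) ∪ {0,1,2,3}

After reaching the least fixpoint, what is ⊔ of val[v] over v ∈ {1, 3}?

Trace (11 dequeues):
  [1] u=0 | in {0,1,2} | out {0,1,2,3} | prev {} | push {}
  [2] u=1 | in {0,1,2,3} | out {0,1,2} | ==
  [3] u=2 | in {0,1,2} | out {0,1,2} | prev {} | push {1}
  [4] u=3 | in {0,1,2,3} | out {1,2,3} | prev {} | push {0}
  [5] u=4 | in {0,1,2,3} | out {0,1,2,3} | prev {} | push {2,3}
  [6] u=1 | in {0,1,2,3} | out {0,1,2} | ==
  [7] u=0 | in {0,1,2,3} | out {0,1,2,3} | ==
  [8] u=2 | in {0,1,2,3} | out {0,1,2,3} | prev {0,1,2} | push {1,4}
  [9] u=3 | in {0,1,2,3} | out {1,2,3} | ==
  [10] u=1 | in {0,1,2,3} | out {0,1,2} | ==
  [11] u=4 | in {0,1,2,3} | out {0,1,2,3} | ==

Converged values:
  [0] {0,1,2,3}
  [1] {0,1,2}
  [2] {0,1,2,3}
  [3] {1,2,3}
  [4] {0,1,2,3}

{0,1,2,3}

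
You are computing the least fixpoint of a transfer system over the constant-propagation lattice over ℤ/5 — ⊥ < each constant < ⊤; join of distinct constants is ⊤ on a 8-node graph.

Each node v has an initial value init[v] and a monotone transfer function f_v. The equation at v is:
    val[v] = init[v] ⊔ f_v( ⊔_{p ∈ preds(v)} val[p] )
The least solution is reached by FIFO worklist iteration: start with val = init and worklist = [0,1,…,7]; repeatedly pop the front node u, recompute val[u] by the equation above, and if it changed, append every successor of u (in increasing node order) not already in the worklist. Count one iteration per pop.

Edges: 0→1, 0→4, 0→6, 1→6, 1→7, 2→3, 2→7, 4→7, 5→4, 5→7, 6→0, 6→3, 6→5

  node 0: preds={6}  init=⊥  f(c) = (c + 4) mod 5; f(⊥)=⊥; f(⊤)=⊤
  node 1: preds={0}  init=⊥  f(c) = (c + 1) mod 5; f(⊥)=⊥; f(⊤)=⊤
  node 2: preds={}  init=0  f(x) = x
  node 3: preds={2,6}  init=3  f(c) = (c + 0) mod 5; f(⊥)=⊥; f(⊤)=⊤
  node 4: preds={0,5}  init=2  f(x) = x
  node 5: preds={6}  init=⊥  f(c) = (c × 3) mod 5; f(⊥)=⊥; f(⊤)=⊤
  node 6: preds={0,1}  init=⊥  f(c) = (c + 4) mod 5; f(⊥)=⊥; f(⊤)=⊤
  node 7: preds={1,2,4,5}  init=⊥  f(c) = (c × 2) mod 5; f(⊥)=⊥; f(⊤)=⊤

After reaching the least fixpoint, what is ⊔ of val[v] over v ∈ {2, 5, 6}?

0

Trace (8 dequeues):
  [1] u=0 | in ⊥ | out ⊥ | ==
  [2] u=1 | in ⊥ | out ⊥ | ==
  [3] u=2 | in ⊥ | out 0 | ==
  [4] u=3 | in 0 | out ⊤ | prev 3 | push {}
  [5] u=4 | in ⊥ | out 2 | ==
  [6] u=5 | in ⊥ | out ⊥ | ==
  [7] u=6 | in ⊥ | out ⊥ | ==
  [8] u=7 | in ⊤ | out ⊤ | prev ⊥ | push {}

Converged values:
  [0] ⊥
  [1] ⊥
  [2] 0
  [3] ⊤
  [4] 2
  [5] ⊥
  [6] ⊥
  [7] ⊤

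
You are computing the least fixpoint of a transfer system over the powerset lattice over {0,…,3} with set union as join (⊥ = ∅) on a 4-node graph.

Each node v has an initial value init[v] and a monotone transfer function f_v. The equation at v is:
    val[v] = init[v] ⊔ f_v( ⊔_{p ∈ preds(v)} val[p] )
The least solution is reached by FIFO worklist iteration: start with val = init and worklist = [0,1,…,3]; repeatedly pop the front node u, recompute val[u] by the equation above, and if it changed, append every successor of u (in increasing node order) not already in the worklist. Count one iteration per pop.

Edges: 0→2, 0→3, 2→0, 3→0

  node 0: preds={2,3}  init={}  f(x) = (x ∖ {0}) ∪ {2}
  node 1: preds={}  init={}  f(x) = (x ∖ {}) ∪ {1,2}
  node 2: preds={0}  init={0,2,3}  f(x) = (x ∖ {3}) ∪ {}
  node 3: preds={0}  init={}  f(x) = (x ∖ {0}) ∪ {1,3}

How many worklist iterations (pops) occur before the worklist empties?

Trace (8 dequeues):
  [1] u=0 | in {0,2,3} | out {2,3} | prev {} | push {}
  [2] u=1 | in {} | out {1,2} | prev {} | push {}
  [3] u=2 | in {2,3} | out {0,2,3} | ==
  [4] u=3 | in {2,3} | out {1,2,3} | prev {} | push {0}
  [5] u=0 | in {0,1,2,3} | out {1,2,3} | prev {2,3} | push {2,3}
  [6] u=2 | in {1,2,3} | out {0,1,2,3} | prev {0,2,3} | push {0}
  [7] u=3 | in {1,2,3} | out {1,2,3} | ==
  [8] u=0 | in {0,1,2,3} | out {1,2,3} | ==

Converged values:
  [0] {1,2,3}
  [1] {1,2}
  [2] {0,1,2,3}
  [3] {1,2,3}

8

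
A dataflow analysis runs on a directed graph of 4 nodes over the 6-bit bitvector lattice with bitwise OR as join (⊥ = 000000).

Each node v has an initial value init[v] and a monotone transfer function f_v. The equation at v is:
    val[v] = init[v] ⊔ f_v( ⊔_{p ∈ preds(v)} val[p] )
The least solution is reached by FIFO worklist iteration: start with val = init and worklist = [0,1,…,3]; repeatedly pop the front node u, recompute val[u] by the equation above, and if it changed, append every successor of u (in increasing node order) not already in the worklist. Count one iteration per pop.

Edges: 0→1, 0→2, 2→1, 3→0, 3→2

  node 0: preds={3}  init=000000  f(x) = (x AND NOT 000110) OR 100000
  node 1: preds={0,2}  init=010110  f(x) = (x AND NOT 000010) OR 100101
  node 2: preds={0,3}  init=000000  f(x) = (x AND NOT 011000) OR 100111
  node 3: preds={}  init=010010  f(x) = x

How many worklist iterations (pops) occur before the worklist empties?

Trace (5 dequeues):
  [1] u=0 | in 010010 | out 110000 | prev 000000 | push {}
  [2] u=1 | in 110000 | out 110111 | prev 010110 | push {}
  [3] u=2 | in 110010 | out 100111 | prev 000000 | push {1}
  [4] u=3 | in 000000 | out 010010 | ==
  [5] u=1 | in 110111 | out 110111 | ==

Converged values:
  [0] 110000
  [1] 110111
  [2] 100111
  [3] 010010

5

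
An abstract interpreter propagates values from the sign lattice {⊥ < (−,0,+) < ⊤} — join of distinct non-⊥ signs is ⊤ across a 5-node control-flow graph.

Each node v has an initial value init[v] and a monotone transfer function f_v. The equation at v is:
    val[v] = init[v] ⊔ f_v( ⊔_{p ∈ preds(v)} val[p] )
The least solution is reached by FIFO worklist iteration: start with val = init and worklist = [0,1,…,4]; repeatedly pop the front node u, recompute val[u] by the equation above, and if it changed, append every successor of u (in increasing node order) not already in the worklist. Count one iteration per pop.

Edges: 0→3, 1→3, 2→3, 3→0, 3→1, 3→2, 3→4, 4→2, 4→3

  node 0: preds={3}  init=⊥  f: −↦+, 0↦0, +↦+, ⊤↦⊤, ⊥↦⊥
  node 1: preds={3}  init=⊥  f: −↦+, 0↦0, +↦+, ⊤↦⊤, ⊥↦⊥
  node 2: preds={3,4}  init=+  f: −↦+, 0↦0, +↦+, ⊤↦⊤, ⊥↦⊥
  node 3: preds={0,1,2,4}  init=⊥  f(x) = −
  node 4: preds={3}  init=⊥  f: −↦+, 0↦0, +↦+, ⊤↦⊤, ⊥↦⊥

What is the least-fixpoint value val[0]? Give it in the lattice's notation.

+

Iteration log — 9 steps:
  step 1. node 0  ⊔preds=⊥  new=⊥  stable
  step 2. node 1  ⊔preds=⊥  new=⊥  stable
  step 3. node 2  ⊔preds=⊥  new=+  stable
  step 4. node 3  ⊔preds=+  new=−  old=⊥  +wl: 0,1,2
  step 5. node 4  ⊔preds=−  new=+  old=⊥  +wl: 3
  step 6. node 0  ⊔preds=−  new=+  old=⊥  +wl: 
  step 7. node 1  ⊔preds=−  new=+  old=⊥  +wl: 
  step 8. node 2  ⊔preds=⊤  new=⊤  old=+  +wl: 
  step 9. node 3  ⊔preds=⊤  new=−  stable

Least fixpoint reached:
  node 0: +
  node 1: +
  node 2: ⊤
  node 3: −
  node 4: +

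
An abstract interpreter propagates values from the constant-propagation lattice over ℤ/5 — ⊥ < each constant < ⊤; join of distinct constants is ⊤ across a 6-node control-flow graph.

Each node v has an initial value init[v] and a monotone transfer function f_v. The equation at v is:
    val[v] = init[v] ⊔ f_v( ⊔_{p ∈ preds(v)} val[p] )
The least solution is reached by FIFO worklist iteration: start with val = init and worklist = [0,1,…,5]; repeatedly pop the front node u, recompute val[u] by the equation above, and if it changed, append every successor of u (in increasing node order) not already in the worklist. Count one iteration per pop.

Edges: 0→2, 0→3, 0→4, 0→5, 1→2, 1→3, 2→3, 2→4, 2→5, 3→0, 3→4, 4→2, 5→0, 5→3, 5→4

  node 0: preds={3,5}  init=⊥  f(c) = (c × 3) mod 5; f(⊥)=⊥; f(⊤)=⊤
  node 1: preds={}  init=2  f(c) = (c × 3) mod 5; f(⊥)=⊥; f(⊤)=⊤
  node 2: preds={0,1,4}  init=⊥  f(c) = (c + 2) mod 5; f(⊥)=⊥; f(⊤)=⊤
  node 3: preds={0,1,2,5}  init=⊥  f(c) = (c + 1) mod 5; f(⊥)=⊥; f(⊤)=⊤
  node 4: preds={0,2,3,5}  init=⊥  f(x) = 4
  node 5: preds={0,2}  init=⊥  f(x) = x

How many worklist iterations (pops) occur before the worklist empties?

Trace (14 dequeues):
  [1] u=0 | in ⊥ | out ⊥ | ==
  [2] u=1 | in ⊥ | out 2 | ==
  [3] u=2 | in 2 | out 4 | prev ⊥ | push {}
  [4] u=3 | in ⊤ | out ⊤ | prev ⊥ | push {0}
  [5] u=4 | in ⊤ | out 4 | prev ⊥ | push {2}
  [6] u=5 | in 4 | out 4 | prev ⊥ | push {3,4}
  [7] u=0 | in ⊤ | out ⊤ | prev ⊥ | push {5}
  [8] u=2 | in ⊤ | out ⊤ | prev 4 | push {}
  [9] u=3 | in ⊤ | out ⊤ | ==
  [10] u=4 | in ⊤ | out 4 | ==
  [11] u=5 | in ⊤ | out ⊤ | prev 4 | push {0,3,4}
  [12] u=0 | in ⊤ | out ⊤ | ==
  [13] u=3 | in ⊤ | out ⊤ | ==
  [14] u=4 | in ⊤ | out 4 | ==

Converged values:
  [0] ⊤
  [1] 2
  [2] ⊤
  [3] ⊤
  [4] 4
  [5] ⊤

14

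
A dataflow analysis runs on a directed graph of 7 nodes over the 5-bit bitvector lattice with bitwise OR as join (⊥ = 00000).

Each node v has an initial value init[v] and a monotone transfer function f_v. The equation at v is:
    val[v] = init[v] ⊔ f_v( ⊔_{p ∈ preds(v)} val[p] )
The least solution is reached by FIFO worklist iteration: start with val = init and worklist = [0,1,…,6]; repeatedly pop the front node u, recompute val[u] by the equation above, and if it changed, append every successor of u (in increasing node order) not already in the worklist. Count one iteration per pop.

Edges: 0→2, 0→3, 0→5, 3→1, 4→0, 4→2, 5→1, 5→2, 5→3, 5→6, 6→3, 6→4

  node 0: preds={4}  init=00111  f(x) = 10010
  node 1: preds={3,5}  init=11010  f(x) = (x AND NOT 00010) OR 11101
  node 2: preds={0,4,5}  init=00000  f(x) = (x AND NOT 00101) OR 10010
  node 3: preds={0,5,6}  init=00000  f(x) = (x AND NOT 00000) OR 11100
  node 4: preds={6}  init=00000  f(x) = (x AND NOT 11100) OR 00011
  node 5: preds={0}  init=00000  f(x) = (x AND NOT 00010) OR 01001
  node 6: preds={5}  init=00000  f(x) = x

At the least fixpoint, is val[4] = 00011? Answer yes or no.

yes

Worklist (12 pops):
  #1 pop 0: in=00000 → 10111 (was 00111); enqueue []
  #2 pop 1: in=00000 → 11111 (was 11010); enqueue []
  #3 pop 2: in=10111 → 10010 (was 00000); enqueue []
  #4 pop 3: in=10111 → 11111 (was 00000); enqueue [1]
  #5 pop 4: in=00000 → 00011 (was 00000); enqueue [0,2]
  #6 pop 5: in=10111 → 11101 (was 00000); enqueue [3]
  #7 pop 6: in=11101 → 11101 (was 00000); enqueue [4]
  #8 pop 1: in=11111 → 11111 (no change)
  #9 pop 0: in=00011 → 10111 (no change)
  #10 pop 2: in=11111 → 11010 (was 10010); enqueue []
  #11 pop 3: in=11111 → 11111 (no change)
  #12 pop 4: in=11101 → 00011 (no change)

Fixpoint:
  val[0] = 10111
  val[1] = 11111
  val[2] = 11010
  val[3] = 11111
  val[4] = 00011
  val[5] = 11101
  val[6] = 11101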